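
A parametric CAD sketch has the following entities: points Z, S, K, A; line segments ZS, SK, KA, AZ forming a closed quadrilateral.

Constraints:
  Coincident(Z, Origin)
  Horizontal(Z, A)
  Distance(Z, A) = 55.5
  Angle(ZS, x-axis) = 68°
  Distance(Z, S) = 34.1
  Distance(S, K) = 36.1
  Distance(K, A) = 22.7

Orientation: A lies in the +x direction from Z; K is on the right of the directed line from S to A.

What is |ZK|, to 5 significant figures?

32.898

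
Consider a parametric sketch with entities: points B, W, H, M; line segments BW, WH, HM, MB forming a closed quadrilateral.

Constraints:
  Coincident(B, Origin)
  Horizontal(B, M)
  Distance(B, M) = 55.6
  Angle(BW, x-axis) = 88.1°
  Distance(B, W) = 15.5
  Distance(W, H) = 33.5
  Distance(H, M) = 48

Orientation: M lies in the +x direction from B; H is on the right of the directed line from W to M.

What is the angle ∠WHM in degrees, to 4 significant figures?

87.29°

Checks: B.y = 0.00, M.y = 0.00 ✓; |WH| = 33.50 ✓; |HM| = 48.00 ✓.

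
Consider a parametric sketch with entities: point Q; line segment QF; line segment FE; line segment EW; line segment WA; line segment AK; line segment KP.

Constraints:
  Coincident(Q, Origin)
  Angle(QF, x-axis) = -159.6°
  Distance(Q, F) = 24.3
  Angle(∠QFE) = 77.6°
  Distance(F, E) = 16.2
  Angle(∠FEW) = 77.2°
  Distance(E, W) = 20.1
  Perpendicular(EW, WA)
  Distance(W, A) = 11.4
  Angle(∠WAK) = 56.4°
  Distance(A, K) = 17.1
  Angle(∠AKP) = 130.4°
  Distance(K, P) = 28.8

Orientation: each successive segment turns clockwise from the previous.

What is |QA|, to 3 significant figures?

8.09

Q is at the origin; QF runs at -159.6° with length 24.3, so F = (-22.8, -8.47). ∠QFE = 77.6° gives FE at 98.0° from the x-axis; with |FE| = 16.2, E = (-25.0, 7.57). ∠FEW = 77.2° gives EW at -4.80° from the x-axis; with |EW| = 20.1, W = (-5.00, 5.89). EW ⟂ WA, so WA runs at -94.8°; with |WA| = 11.4, A = (-5.95, -5.47). Then |QA| = |A − Q| = 8.09.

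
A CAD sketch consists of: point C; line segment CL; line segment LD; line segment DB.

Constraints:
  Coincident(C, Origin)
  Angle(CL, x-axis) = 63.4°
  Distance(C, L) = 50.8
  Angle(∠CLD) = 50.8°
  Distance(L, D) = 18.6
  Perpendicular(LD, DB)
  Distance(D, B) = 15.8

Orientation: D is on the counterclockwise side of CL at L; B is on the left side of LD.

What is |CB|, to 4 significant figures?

27.16

C is at the origin; CL runs at 63.4° with length 50.8, so L = 50.8·(cos 63.4°, sin 63.4°) = (22.75, 45.42). ∠CLD = 50.8°, so LD runs at 63.4° + (180° − 50.8°) = 192.6° from the x-axis; with |LD| = 18.6, D = L + 18.6·(cos 192.6°, sin 192.6°) = (4.594, 41.37). LD is perpendicular to DB; with |DB| = 15.8 on the left of LD, B = D + 15.8·(0.2181, -0.9759) = (8.041, 25.95). Then |CB| = |B − C| = 27.16.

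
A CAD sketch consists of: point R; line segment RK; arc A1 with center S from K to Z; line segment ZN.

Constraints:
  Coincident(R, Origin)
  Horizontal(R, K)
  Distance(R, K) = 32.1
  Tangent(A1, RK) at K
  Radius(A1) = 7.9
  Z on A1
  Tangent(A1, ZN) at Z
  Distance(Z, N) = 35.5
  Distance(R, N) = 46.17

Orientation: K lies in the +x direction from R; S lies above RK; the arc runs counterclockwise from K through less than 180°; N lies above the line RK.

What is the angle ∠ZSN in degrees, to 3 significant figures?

77.5°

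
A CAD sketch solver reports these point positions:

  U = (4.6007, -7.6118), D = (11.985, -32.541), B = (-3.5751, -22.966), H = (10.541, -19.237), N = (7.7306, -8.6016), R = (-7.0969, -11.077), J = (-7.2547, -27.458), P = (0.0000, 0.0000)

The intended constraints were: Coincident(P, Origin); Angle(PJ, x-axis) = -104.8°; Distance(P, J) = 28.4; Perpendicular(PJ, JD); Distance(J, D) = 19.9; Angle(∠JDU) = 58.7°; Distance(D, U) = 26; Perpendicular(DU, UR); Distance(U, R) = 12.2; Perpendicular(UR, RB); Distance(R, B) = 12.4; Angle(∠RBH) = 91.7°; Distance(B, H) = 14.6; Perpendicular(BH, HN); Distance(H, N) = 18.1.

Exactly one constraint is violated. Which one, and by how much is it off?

Distance(H, N) = 18.1 — off by 7.10.

P = (0.00, 0.00) ✓; PJ at -104.8° ✓; |PJ| = 28.40 ✓; ∠(PJ, JD) = 90.00° ✓; |JD| = 19.90 ✓; ∠JDU = 58.70° ✓; |DU| = 26.00 ✓; ∠(DU, UR) = 90.00° ✓; |UR| = 12.20 ✓; ∠(UR, RB) = 90.00° ✓; |RB| = 12.40 ✓; ∠RBH = 91.70° ✓; |BH| = 14.60 ✓; ∠(BH, HN) = 90.00° ✓; |HN| = 11.00 ✗.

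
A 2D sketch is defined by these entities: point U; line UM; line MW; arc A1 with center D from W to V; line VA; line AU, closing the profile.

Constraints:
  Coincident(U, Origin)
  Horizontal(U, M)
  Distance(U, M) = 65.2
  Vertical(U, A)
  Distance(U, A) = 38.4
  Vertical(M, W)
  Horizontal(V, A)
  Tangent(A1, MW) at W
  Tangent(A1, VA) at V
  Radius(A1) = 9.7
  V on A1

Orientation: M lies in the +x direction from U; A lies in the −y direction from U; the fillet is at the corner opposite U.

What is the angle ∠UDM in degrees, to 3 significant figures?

81.3°

U is at the origin; UM is horizontal with |UM| = 65.2 and M on the +x side, so M = (65.2, 0.00). UA is vertical with |UA| = 38.4 and A on the −y side, so A = (0.00, -38.4). The virtual corner opposite U is at (65.2, -38.4). Tangency of A1 to MW means the radius DW is perpendicular to MW and A1 meets VA tangentially, so DV is at right angles to VA, with radius 9.7, so the center D sits 9.7 in from both sides at D = (55.5, -28.7). Then cos ∠UDM = DU·DM / (|DU||DM|), giving 81.3°.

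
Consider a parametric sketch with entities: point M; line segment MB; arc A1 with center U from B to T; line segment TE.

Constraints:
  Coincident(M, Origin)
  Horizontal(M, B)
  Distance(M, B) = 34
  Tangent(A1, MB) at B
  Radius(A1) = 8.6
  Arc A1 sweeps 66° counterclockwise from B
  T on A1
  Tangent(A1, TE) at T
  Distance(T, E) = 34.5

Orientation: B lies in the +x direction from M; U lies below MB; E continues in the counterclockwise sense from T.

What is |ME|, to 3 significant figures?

38.6

M is at the origin; MB is horizontal with |MB| = 34.0 and B on the +x side, so B = (34.0, 0.00). A1 meets MB tangentially, so UB is at right angles to MB, so U = B + (0, -8.6) = (34.0, -8.60). On A1, B sits at bearing 90° from U; a 66° counterclockwise sweep puts T at bearing 156°, so T = U + 8.6·(cos 156°, sin 156°) = (26.1, -5.10). A1 meets TE tangentially, so UT is at right angles to TE, so TE runs along (−sin 156°, cos 156°); with |TE| = 34.5, E = (12.1, -36.6). Then |ME| = |E − M| = 38.6.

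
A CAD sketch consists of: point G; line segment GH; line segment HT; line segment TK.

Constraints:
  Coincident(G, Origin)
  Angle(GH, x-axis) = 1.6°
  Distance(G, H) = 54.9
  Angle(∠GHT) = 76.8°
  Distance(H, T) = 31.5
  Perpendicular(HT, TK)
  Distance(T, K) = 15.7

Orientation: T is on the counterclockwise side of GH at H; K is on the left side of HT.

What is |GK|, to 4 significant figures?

42.24

G is at the origin; GH runs at 1.6° with length 54.9, so H = 54.9·(cos 1.6°, sin 1.6°) = (54.88, 1.533). ∠GHT = 76.8°, so HT runs at 1.6° + (180° − 76.8°) = 104.8° from the x-axis; with |HT| = 31.5, T = H + 31.5·(cos 104.8°, sin 104.8°) = (46.83, 31.99). The perpendicularity gives TK at right angles to HT; with |TK| = 15.7 on the left of HT, K = T + 15.7·(-0.9668, -0.2554) = (31.65, 27.98). Then |GK| = |K − G| = 42.24.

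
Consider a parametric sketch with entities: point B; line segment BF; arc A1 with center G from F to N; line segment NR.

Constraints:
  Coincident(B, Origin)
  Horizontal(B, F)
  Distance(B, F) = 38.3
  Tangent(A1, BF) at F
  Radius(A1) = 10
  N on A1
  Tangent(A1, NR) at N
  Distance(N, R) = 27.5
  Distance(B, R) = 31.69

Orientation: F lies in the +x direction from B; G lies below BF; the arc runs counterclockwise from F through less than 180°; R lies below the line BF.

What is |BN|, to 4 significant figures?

30.22

Checks: |GF| = 10.00 ✓; |GN| = 10.00 ✓; ∠(GN, NR) = 90.00° ✓; |NR| = 27.50 ✓; |BR| = 31.69 ✓.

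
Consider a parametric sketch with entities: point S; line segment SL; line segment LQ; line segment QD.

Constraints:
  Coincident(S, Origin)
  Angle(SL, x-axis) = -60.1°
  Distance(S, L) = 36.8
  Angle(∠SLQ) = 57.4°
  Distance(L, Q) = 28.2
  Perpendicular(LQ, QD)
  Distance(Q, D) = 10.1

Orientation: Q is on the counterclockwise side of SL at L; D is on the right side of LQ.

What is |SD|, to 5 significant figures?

41.946

S is at the origin; SL runs at -60.1° with length 36.8, so L = 36.8·(cos -60.1°, sin -60.1°) = (18.344, -31.902). ∠SLQ = 57.4°, so LQ runs at -60.1° + (180° − 57.4°) = 62.500° from the x-axis; with |LQ| = 28.2, Q = L + 28.2·(cos 62.500°, sin 62.500°) = (31.366, -6.8881). The perpendicularity gives QD at right angles to LQ; with |QD| = 10.1 on the right of LQ, D = Q + 10.1·(0.88701, -0.46175) = (40.324, -11.552). Then |SD| = |D − S| = 41.946.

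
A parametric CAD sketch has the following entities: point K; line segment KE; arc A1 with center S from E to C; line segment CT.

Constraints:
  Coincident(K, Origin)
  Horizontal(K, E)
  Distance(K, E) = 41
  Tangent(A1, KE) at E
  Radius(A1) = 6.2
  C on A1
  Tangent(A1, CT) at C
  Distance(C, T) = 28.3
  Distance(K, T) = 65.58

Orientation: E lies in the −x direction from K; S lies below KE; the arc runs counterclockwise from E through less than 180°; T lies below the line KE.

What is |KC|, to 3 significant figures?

46.7

Checks: K = (0.00, 0.00) ✓; ∠(SE, EK) = 90.00° ✓; |SC| = 6.200 ✓; ∠(SC, CT) = 90.00° ✓; |CT| = 28.30 ✓; |KT| = 65.58 ✓.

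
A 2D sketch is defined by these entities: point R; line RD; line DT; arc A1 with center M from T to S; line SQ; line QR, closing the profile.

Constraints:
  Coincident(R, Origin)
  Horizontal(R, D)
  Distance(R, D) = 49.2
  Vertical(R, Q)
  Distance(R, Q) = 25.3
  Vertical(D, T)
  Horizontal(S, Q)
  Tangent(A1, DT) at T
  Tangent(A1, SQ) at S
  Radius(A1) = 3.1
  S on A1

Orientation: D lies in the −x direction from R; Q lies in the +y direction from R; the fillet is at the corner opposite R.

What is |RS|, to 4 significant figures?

52.59

The virtual corner opposite R is at (-49.20, 25.30). The tangent condition forces MT to be normal to DT and tangency of A1 to SQ means the radius MS is perpendicular to SQ, with radius 3.1, so the center M sits 3.1 in from both sides at M = (-46.10, 22.20). That places the tangent points at T = (-49.20, 22.20) on DT and S = (-46.10, 25.30) on SQ. Then |RS| = |S − R| = 52.59.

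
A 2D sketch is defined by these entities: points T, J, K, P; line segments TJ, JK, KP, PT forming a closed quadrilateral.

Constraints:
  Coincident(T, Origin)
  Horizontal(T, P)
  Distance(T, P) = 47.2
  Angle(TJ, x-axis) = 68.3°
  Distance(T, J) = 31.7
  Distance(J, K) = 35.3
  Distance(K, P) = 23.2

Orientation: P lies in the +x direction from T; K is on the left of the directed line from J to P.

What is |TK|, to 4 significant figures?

51.93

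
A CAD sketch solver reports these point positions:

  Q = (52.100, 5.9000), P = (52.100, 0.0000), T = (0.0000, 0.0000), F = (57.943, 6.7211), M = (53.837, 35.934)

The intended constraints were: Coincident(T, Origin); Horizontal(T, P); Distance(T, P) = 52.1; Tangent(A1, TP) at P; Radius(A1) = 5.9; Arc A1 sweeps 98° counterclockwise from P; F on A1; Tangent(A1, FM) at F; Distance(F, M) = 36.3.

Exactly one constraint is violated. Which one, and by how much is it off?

Distance(F, M) = 36.3 — off by 6.80.

T = (0.00, 0.00) ✓; T.y = 0.00, P.y = 0.00 ✓; |TP| = 52.10 ✓; ∠(QP, PT) = 90.00° ✓; |QP| = 5.900 ✓; bearing(Q→F) − bearing(Q→P) = 98.00° ✓; |QF| = 5.900 ✓; ∠(QF, FM) = 90.00° ✓; |FM| = 29.50 ✗.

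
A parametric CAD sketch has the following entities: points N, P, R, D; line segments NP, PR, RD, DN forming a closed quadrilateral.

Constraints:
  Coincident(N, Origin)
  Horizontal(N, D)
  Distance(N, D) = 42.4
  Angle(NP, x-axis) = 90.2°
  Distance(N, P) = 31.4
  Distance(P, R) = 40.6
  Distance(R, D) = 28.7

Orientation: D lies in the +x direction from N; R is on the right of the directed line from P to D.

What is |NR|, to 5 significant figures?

15.842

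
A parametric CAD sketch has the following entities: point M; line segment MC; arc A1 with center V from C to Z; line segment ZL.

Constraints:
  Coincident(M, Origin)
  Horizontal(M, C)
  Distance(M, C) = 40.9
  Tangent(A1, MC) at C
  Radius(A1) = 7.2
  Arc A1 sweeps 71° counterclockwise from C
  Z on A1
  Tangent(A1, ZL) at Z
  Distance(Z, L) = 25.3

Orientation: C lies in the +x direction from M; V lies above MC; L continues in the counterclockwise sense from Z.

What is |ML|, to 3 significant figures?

62.9

M is at the origin; MC is horizontal with |MC| = 40.9 and C on the +x side, so C = (40.9, 0.00). A1 meets MC tangentially, so VC is at right angles to MC, so V = C + (0, 7.2) = (40.9, 7.20). On A1, C sits at bearing -90° from V; a 71° counterclockwise sweep puts Z at bearing -19°, so Z = V + 7.2·(cos -19°, sin -19°) = (47.7, 4.86). The tangent condition forces VZ to be normal to ZL, so ZL runs along (−sin -19°, cos -19°); with |ZL| = 25.3, L = (55.9, 28.8). Then |ML| = |L − M| = 62.9.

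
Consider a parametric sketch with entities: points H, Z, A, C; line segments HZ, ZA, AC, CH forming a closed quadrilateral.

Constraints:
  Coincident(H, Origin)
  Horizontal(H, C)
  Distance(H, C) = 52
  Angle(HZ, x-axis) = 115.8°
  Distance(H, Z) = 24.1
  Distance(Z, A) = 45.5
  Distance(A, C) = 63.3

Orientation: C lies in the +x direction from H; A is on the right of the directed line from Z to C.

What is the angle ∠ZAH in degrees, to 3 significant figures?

20.6°

H is at the origin; HC is horizontal with |HC| = 52.0 and C in +x, so C = (52.0, 0). HZ runs at 115.8° with |HZ| = 24.1, so Z = (-10.5, 21.7). A is determined by |ZA| = 45.5 and |AC| = 63.3 together: it lies at the intersection of circle(Z, 45.5) and circle(C, 63.3). With |ZC| = 66.1, the foot of the radical line on ZC is 18.4 from Z and the perpendicular offset is √(45.5² − 18.4²) = 41.6. Taking the right-of-ZC solution: A = (-6.72, -23.6).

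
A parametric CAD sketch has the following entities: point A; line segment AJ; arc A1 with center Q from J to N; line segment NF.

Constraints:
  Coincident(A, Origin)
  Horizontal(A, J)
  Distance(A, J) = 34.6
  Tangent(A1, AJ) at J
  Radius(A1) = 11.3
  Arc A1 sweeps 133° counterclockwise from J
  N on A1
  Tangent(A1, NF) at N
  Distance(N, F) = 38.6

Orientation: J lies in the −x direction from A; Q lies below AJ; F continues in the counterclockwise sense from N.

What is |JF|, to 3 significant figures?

50.6

A is at the origin; AJ is horizontal with |AJ| = 34.6 and J on the −x side, so J = (-34.6, 0.00). Tangency of A1 to AJ means the radius QJ is perpendicular to AJ, so Q = J + (0, -11.3) = (-34.6, -11.3). On A1, J sits at bearing 90° from Q; a 133° counterclockwise sweep puts N at bearing 223°, so N = Q + 11.3·(cos 223°, sin 223°) = (-42.9, -19.0). Since A1 is tangent to NF there, QN ⟂ NF, so NF runs along (−sin 223°, cos 223°); with |NF| = 38.6, F = (-16.5, -47.2). Then |JF| = |F − J| = 50.6.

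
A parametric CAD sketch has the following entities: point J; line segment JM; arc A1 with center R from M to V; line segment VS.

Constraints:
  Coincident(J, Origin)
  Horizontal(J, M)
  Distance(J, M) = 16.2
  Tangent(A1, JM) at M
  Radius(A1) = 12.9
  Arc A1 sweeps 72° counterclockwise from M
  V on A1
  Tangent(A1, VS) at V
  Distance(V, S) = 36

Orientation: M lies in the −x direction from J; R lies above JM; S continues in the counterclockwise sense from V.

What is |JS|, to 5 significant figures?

43.747

J is at the origin; J and M share the same y with |JM| = 16.2 and M on the −x side, so M = (-16.200, 0.0000). Tangency of A1 to JM means the radius RM is perpendicular to JM, so R = M + (0, 12.9) = (-16.200, 12.900). On A1, M sits at bearing -90° from R; a 72° counterclockwise sweep puts V at bearing -18°, so V = R + 12.9·(cos -18°, sin -18°) = (-3.9314, 8.9137). Since A1 is tangent to VS there, RV ⟂ VS, so VS runs along (−sin -18°, cos -18°); with |VS| = 36.0, S = (7.1932, 43.152). Then |JS| = |S − J| = 43.747.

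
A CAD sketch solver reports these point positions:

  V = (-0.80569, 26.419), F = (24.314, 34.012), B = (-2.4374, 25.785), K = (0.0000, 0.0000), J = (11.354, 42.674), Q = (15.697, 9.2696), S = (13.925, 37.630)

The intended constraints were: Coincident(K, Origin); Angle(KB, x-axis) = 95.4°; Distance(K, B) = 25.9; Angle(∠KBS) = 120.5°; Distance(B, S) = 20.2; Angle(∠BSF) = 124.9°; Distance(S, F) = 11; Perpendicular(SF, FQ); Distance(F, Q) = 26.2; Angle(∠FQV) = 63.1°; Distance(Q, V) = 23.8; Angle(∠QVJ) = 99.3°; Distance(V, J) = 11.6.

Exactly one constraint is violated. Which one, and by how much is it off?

Distance(V, J) = 11.6 — off by 8.70.

K = (0.00, 0.00) ✓; KB at 95.40° ✓; |KB| = 25.90 ✓; ∠KBS = 120.5° ✓; |BS| = 20.20 ✓; ∠BSF = 124.9° ✓; |SF| = 11.00 ✓; ∠(SF, FQ) = 90.00° ✓; |FQ| = 26.20 ✓; ∠FQV = 63.10° ✓; |QV| = 23.80 ✓; ∠QVJ = 99.30° ✓; |VJ| = 20.30 ✗.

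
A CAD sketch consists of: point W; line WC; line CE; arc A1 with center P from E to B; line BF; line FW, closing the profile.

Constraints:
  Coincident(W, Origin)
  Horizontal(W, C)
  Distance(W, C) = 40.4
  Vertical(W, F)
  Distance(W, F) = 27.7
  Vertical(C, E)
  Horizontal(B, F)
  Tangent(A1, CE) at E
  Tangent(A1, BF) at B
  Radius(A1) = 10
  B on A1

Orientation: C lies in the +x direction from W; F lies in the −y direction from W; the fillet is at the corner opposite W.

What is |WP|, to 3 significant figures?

35.2

W is at the origin; WC is horizontal with |WC| = 40.4 and C on the +x side, so C = (40.4, 0.00). W and F share the same x with |WF| = 27.7 and F on the −y side, so F = (0.00, -27.7). The virtual corner opposite W is at (40.4, -27.7). A1 meets CE tangentially, so PE is at right angles to CE and the tangent condition forces PB to be normal to BF, with radius 10.0, so the center P sits 10.0 in from both sides at P = (30.4, -17.7). Then |WP| = |P − W| = 35.2.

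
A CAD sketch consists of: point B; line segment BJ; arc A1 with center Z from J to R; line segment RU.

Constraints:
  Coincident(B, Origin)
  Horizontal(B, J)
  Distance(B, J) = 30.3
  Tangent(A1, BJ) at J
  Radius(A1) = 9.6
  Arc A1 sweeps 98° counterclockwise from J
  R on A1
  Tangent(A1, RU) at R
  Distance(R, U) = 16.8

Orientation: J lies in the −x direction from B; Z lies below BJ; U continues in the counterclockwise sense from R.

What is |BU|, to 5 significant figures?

46.520

B is at the origin; B and J share the same y with |BJ| = 30.3 and J on the −x side, so J = (-30.300, 0.0000). Since A1 is tangent to BJ there, ZJ ⟂ BJ, so Z = J + (0, -9.6) = (-30.300, -9.6000). On A1, J sits at bearing 90° from Z; a 98° counterclockwise sweep puts R at bearing 188°, so R = Z + 9.6·(cos 188°, sin 188°) = (-39.807, -10.936). Tangency of A1 to RU means the radius ZR is perpendicular to RU, so RU runs along (−sin 188°, cos 188°); with |RU| = 16.8, U = (-37.468, -27.573). Then |BU| = |U − B| = 46.520.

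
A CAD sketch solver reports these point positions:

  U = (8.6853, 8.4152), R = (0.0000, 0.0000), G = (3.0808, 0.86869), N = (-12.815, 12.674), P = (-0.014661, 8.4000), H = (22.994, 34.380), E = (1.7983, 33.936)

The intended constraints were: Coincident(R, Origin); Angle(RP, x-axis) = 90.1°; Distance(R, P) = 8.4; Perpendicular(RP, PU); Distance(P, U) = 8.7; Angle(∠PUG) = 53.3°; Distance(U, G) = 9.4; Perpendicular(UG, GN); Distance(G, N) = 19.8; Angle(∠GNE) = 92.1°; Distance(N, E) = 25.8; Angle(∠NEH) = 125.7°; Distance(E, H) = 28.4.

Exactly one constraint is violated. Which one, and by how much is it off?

Distance(E, H) = 28.4 — off by 7.20.

R = (0.00, 0.00) ✓; RP at 90.10° ✓; |RP| = 8.400 ✓; ∠(RP, PU) = 90.00° ✓; |PU| = 8.700 ✓; ∠PUG = 53.30° ✓; |UG| = 9.400 ✓; ∠(UG, GN) = 90.00° ✓; |GN| = 19.80 ✓; ∠GNE = 92.10° ✓; |NE| = 25.80 ✓; ∠NEH = 125.7° ✓; |EH| = 21.20 ✗.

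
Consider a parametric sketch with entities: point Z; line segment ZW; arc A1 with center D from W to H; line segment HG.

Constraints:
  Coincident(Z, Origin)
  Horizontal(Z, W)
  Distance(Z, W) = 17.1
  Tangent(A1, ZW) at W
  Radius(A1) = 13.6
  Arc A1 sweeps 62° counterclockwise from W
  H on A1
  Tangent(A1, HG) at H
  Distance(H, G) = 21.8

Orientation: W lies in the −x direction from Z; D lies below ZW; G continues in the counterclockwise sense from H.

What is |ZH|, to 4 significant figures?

29.99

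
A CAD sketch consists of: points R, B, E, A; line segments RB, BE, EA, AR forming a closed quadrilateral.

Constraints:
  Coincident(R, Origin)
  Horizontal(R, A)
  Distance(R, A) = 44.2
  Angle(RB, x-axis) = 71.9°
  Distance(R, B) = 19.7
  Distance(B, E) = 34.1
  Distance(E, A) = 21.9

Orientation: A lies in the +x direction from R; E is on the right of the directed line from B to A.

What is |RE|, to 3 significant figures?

26.6

Checks: |BE| = 34.10 ✓; |EA| = 21.90 ✓.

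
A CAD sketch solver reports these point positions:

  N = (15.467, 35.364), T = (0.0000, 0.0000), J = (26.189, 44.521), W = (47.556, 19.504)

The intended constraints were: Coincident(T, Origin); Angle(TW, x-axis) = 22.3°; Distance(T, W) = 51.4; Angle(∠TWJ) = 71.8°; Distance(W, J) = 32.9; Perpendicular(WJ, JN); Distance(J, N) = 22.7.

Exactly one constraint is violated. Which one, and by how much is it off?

Distance(J, N) = 22.7 — off by 8.60.

T = (0.00, 0.00) ✓; TW at 22.30° ✓; |TW| = 51.40 ✓; ∠TWJ = 71.80° ✓; |WJ| = 32.90 ✓; ∠(WJ, JN) = 90.00° ✓; |JN| = 14.10 ✗.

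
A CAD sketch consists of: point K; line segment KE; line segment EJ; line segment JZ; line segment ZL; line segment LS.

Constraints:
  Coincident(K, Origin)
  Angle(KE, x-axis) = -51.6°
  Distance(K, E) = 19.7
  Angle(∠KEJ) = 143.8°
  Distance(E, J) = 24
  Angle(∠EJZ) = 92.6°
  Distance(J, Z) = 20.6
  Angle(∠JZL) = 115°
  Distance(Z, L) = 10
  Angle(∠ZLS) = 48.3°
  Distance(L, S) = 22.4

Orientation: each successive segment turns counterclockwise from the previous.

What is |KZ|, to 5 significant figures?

41.800

∠KEJ = 143.8° gives EJ at -15.400° from the x-axis; with |EJ| = 24.0, J = (35.375, -21.812). ∠EJZ = 92.6° gives JZ at 72.000° from the x-axis; with |JZ| = 20.6, Z = (41.741, -2.2203). Then |KZ| = |Z − K| = 41.800.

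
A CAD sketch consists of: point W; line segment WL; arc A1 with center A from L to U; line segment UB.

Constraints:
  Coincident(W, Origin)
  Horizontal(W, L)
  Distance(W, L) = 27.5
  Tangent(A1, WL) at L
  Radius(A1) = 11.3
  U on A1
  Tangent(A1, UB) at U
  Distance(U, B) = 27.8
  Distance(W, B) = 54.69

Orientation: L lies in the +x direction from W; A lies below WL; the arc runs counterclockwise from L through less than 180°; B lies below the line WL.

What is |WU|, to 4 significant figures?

26.91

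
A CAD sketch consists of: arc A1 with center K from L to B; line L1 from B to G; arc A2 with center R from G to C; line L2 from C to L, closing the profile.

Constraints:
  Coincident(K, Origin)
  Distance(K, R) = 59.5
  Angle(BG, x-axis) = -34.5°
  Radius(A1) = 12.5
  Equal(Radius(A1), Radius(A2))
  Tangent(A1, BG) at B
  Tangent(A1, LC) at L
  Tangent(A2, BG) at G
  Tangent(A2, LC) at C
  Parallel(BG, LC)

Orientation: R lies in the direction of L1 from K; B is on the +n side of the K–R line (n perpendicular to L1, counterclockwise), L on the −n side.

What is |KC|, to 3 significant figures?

60.8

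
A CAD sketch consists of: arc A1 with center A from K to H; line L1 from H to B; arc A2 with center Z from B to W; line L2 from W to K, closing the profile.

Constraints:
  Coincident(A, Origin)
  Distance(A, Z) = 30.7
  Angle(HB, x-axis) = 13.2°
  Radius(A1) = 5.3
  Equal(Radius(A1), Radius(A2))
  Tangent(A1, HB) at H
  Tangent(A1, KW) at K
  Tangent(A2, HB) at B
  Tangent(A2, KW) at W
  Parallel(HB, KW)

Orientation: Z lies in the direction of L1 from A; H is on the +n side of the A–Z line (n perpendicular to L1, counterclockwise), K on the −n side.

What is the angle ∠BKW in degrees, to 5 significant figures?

19.049°

The slot axis is L1's direction at 13.2°, so u = (cos 13.2°, sin 13.2°) = (0.97358, 0.22835) and n = (−sin 13.2°, cos 13.2°) = (-0.22835, 0.97358). A is at the origin and Z lies 30.7 along u from A, so Z = 30.7·u = (29.889, 7.0104). Tangency of A1 to both parallel lines with radius 5.3 puts H and K at A ± 5.3·n: H = (-1.2103, 5.1600), K = (1.2103, -5.1600). Equal radii place B and W the same way about Z: B = Z + 5.3·n = (28.679, 12.170), W = Z − 5.3·n = (31.099, 1.8504). Then cos ∠BKW = KB·KW / (|KB||KW|), giving 19.049°.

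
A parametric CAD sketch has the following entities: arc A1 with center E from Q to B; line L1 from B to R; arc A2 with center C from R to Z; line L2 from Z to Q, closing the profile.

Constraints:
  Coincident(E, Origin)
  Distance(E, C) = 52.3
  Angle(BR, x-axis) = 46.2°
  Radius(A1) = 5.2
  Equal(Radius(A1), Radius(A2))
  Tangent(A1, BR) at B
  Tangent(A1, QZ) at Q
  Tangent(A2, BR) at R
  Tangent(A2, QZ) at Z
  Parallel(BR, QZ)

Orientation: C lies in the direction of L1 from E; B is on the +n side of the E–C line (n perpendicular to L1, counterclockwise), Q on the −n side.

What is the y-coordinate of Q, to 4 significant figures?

-3.599

The slot axis is L1's direction at 46.2°, so u = (cos 46.2°, sin 46.2°) = (0.6921, 0.7218) and n = (−sin 46.2°, cos 46.2°) = (-0.7218, 0.6921). E is at the origin and C lies 52.3 along u from E, so C = 52.3·u = (36.20, 37.75). Tangency of A1 to both parallel lines with radius 5.2 puts B and Q at E ± 5.2·n: B = (-3.753, 3.599), Q = (3.753, -3.599). So Q.y = -3.599.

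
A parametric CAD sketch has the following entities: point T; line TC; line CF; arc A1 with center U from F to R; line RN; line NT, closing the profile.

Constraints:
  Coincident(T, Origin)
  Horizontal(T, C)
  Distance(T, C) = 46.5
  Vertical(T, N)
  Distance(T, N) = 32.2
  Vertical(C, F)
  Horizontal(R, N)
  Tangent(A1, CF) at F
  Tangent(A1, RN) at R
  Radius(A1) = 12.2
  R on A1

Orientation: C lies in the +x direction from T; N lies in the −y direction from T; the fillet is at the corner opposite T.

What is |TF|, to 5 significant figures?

50.619

The virtual corner opposite T is at (46.500, -32.200). A1 meets CF tangentially, so UF is at right angles to CF and the tangent condition forces UR to be normal to RN, with radius 12.2, so the center U sits 12.2 in from both sides at U = (34.300, -20.000). That places the tangent points at F = (46.500, -20.000) on CF and R = (34.300, -32.200) on RN. Then |TF| = |F − T| = 50.619.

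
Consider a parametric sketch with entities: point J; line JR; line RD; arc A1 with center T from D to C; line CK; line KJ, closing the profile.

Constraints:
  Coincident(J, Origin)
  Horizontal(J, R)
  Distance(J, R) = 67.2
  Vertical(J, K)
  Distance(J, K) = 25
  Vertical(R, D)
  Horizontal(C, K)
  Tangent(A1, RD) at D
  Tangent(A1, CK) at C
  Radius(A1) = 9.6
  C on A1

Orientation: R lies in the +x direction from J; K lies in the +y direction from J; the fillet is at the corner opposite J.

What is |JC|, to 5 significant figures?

62.791

The virtual corner opposite J is at (67.200, 25.000). A1 meets RD tangentially, so TD is at right angles to RD and since A1 is tangent to CK there, TC ⟂ CK, with radius 9.6, so the center T sits 9.6 in from both sides at T = (57.600, 15.400). That places the tangent points at D = (67.200, 15.400) on RD and C = (57.600, 25.000) on CK. Then |JC| = |C − J| = 62.791.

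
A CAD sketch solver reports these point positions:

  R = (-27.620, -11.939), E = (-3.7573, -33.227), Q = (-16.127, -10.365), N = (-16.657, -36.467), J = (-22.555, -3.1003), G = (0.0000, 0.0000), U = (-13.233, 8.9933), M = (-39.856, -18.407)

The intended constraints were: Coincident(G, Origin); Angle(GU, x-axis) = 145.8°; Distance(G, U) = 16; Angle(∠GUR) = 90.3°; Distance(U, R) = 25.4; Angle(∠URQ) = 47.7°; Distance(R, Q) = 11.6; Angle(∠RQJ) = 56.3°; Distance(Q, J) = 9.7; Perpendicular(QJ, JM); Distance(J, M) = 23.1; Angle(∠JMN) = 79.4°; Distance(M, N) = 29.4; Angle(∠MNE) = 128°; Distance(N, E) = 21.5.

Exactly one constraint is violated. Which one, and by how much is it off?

Distance(N, E) = 21.5 — off by 8.20.

G = (0.00, 0.00) ✓; GU at 145.8° ✓; |GU| = 16.00 ✓; ∠GUR = 90.30° ✓; |UR| = 25.40 ✓; ∠URQ = 47.70° ✓; |RQ| = 11.60 ✓; ∠RQJ = 56.30° ✓; |QJ| = 9.700 ✓; ∠(QJ, JM) = 90.00° ✓; |JM| = 23.10 ✓; ∠JMN = 79.40° ✓; |MN| = 29.40 ✓; ∠MNE = 128.0° ✓; |NE| = 13.30 ✗.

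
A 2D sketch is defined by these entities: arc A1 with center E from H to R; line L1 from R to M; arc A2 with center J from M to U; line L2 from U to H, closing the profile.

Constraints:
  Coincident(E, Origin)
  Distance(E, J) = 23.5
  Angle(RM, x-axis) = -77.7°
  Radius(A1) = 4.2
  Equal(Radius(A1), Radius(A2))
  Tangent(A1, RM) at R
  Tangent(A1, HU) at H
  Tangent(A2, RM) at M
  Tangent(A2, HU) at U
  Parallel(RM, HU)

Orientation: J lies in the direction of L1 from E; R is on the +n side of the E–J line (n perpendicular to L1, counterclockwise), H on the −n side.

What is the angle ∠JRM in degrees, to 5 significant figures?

10.133°

The slot axis is L1's direction at -77.7°, so u = (cos -77.7°, sin -77.7°) = (0.21303, -0.97705) and n = (−sin -77.7°, cos -77.7°) = (0.97705, 0.21303). E is at the origin and J lies 23.5 along u from E, so J = 23.5·u = (5.0062, -22.961). Tangency of A1 to both parallel lines with radius 4.2 puts R and H at E ± 4.2·n: R = (4.1036, 0.89473), H = (-4.1036, -0.89473). Equal radii place M and U the same way about J: M = J + 4.2·n = (9.1098, -22.066), U = J − 4.2·n = (0.90262, -23.855). Then cos ∠JRM = RJ·RM / (|RJ||RM|), giving 10.133°.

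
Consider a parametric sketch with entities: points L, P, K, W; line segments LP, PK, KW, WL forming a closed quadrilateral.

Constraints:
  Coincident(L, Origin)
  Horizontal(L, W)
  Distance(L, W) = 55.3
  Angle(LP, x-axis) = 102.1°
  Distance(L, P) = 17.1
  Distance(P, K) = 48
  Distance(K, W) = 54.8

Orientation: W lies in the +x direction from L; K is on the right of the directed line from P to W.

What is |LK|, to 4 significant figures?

30.94

L is at the origin; LW is horizontal with |LW| = 55.3 and W in +x, so W = (55.3, 0). LP runs at 102.1° with |LP| = 17.1, so P = (-3.584, 16.72). K is determined by |PK| = 48.0 and |KW| = 54.8 together: it lies at the intersection of circle(P, 48.0) and circle(W, 54.8). With |PW| = 61.21, the foot of the radical line on PW is 24.90 from P and the perpendicular offset is √(48.0² − 24.90²) = 41.04. Taking the right-of-PW solution: K = (9.155, -29.56).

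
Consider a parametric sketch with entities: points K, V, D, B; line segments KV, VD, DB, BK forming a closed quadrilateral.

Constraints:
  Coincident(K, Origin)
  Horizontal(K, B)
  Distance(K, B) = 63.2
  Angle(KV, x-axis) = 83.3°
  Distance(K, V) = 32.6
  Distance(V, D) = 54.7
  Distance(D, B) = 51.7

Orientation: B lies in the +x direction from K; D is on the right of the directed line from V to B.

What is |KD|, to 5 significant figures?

26.332

K is at the origin; K and B share the same y with |KB| = 63.2 and B in +x, so B = (63.2, 0). KV runs at 83.3° with |KV| = 32.6, so V = (3.8035, 32.377). D is determined by |VD| = 54.7 and |DB| = 51.7 together: it lies at the intersection of circle(V, 54.7) and circle(B, 51.7). With |VB| = 67.648, the foot of the radical line on VB is 36.183 from V and the perpendicular offset is √(54.7² − 36.183²) = 41.023. Taking the right-of-VB solution: D = (15.939, -20.959).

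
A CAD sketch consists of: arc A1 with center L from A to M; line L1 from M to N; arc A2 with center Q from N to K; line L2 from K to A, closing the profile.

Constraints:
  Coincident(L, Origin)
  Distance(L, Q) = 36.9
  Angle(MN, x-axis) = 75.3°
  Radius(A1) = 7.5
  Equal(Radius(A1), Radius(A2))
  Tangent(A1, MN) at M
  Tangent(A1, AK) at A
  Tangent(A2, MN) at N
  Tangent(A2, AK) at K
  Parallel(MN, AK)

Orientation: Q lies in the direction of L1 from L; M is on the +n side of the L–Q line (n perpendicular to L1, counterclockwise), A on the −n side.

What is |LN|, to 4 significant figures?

37.65

The slot axis is L1's direction at 75.3°, so u = (cos 75.3°, sin 75.3°) = (0.2538, 0.9673) and n = (−sin 75.3°, cos 75.3°) = (-0.9673, 0.2538). L is at the origin and Q lies 36.9 along u from L, so Q = 36.9·u = (9.364, 35.69). Tangency of A1 to both parallel lines with radius 7.5 puts M and A at L ± 7.5·n: M = (-7.255, 1.903), A = (7.255, -1.903). Equal radii place N and K the same way about Q: N = Q + 7.5·n = (2.109, 37.60), K = Q − 7.5·n = (16.62, 33.79). Then |LN| = |N − L| = 37.65.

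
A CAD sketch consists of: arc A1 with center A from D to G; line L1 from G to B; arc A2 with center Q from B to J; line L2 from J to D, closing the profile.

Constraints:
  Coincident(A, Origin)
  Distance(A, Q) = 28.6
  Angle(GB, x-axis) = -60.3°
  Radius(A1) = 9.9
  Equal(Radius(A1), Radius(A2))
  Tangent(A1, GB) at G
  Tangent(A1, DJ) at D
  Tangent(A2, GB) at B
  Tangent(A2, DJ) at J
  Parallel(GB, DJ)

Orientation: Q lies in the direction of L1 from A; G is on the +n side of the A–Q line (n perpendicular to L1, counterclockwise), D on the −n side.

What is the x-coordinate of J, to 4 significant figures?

5.571

The slot axis is L1's direction at -60.3°, so u = (cos -60.3°, sin -60.3°) = (0.4955, -0.8686) and n = (−sin -60.3°, cos -60.3°) = (0.8686, 0.4955). A is at the origin and Q lies 28.6 along u from A, so Q = 28.6·u = (14.17, -24.84). Tangency of A1 to both parallel lines with radius 9.9 puts G and D at A ± 9.9·n: G = (8.599, 4.905), D = (-8.599, -4.905). Equal radii place B and J the same way about Q: B = Q + 9.9·n = (22.77, -19.94), J = Q − 9.9·n = (5.571, -29.75). So J.x = 5.571.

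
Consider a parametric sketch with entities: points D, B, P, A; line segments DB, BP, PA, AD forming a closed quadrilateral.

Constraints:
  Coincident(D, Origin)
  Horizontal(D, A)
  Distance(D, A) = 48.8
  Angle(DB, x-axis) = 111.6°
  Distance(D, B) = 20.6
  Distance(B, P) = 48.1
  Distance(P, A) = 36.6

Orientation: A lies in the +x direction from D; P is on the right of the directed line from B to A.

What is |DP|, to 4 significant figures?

28.24

Checks: |BP| = 48.10 ✓; |PA| = 36.60 ✓.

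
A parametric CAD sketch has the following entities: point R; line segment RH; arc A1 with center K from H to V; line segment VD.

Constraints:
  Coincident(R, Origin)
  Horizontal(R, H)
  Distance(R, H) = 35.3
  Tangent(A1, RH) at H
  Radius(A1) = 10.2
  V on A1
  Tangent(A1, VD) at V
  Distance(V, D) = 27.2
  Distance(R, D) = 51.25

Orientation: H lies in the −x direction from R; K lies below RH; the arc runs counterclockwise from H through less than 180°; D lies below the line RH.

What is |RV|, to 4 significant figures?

46.85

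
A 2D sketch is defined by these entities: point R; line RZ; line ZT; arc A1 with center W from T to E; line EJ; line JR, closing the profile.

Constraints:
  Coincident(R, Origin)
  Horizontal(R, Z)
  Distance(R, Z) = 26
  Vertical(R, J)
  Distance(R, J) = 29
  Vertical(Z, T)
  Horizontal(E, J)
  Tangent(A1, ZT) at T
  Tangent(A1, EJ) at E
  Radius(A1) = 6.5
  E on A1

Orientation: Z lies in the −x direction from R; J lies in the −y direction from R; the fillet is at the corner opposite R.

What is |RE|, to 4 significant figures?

34.95

R is at the origin; RZ is horizontal with |RZ| = 26.0 and Z on the −x side, so Z = (-26.00, 0.000). R and J share the same x with |RJ| = 29.0 and J on the −y side, so J = (0.000, -29.00). The virtual corner opposite R is at (-26.00, -29.00). Since A1 is tangent to ZT there, WT ⟂ ZT and tangency of A1 to EJ means the radius WE is perpendicular to EJ, with radius 6.5, so the center W sits 6.5 in from both sides at W = (-19.50, -22.50). That places the tangent points at T = (-26.00, -22.50) on ZT and E = (-19.50, -29.00) on EJ. Then |RE| = |E − R| = 34.95.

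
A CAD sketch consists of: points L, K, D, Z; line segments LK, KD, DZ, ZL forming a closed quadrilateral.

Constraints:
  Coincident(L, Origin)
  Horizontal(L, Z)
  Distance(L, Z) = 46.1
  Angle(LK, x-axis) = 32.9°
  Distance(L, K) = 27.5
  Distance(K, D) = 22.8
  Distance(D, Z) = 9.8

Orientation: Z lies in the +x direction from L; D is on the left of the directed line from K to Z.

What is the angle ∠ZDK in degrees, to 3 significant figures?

108°

Checks: |LZ| = 46.10 ✓; |LK| = 27.50 ✓; |KD| = 22.80 ✓; |DZ| = 9.800 ✓.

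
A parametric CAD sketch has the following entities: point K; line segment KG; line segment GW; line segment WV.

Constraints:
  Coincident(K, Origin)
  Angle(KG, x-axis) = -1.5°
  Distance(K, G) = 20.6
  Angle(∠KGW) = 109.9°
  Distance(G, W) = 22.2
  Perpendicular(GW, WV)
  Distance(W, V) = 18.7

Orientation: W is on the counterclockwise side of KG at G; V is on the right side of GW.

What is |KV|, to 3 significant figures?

48.0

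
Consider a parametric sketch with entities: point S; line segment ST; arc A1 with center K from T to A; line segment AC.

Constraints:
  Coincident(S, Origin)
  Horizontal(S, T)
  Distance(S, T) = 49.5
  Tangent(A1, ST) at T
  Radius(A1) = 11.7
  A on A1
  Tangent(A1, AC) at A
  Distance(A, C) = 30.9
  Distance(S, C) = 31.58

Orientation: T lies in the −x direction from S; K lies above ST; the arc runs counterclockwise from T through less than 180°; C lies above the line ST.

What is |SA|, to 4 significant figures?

41.43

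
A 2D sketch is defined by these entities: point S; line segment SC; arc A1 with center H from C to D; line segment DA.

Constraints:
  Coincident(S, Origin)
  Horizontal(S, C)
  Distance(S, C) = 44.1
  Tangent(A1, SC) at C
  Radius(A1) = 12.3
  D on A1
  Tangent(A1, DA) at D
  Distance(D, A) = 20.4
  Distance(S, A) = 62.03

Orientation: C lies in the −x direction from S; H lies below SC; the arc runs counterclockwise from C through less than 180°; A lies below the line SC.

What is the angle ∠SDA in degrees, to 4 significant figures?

91.41°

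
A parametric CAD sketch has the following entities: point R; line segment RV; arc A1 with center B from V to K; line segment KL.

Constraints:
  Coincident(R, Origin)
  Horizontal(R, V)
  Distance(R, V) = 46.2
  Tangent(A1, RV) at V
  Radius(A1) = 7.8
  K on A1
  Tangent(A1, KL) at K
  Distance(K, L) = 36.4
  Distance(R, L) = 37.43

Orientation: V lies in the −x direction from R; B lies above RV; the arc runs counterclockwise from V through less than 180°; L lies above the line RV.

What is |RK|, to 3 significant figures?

40.0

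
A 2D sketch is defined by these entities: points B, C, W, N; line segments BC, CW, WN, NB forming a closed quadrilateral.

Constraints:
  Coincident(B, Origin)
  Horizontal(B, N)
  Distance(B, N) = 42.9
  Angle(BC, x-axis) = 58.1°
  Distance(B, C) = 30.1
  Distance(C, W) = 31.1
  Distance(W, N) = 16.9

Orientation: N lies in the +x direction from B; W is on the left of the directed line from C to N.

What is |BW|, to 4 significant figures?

48.65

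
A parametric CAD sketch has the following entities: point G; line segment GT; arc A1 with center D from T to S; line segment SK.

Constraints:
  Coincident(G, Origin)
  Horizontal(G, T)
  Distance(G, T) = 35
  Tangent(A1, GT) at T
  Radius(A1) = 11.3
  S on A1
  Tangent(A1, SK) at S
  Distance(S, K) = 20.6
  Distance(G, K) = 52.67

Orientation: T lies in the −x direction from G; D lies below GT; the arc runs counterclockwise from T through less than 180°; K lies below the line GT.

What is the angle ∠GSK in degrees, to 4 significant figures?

91.11°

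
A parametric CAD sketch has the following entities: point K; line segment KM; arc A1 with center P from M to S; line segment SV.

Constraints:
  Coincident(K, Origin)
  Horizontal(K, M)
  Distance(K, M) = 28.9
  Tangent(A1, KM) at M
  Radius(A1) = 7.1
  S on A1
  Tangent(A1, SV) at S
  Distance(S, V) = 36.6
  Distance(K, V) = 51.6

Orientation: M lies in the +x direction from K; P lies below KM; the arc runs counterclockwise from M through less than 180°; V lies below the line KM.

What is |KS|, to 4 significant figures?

23.27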